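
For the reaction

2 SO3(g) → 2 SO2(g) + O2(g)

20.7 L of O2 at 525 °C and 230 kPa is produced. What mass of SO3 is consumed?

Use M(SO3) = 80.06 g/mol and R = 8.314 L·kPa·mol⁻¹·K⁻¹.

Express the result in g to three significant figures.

n(O2) = PV/RT = (230 × 20.7) / (8.314 × 798.15) = 0.7175 mol
n(SO3) = (2/1) × 0.7175 = 1.435 mol
m(SO3) = 1.435 × 80.06 = 114.9 g

115 g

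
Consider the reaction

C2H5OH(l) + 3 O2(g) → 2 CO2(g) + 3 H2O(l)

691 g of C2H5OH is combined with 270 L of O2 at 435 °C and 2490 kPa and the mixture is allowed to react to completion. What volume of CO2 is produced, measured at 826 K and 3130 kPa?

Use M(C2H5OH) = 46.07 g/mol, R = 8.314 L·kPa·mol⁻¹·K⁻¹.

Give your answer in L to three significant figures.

65.8 L

n(C2H5OH) = 691 / 46.07 = 15.00 mol
n(O2) = PV/RT = (2490 × 270) / (8.314 × 708.15) = 114.2 mol
For 15.00 mol C2H5OH, stoichiometry requires (3/1) × 15.00 = 45.00 mol O2; 114.2 mol is available, so C2H5OH is limiting.
n(CO2) = (2/1) × 15.00 = 30.00 mol
V(CO2) = nRT/P = 30.00 × 8.314 × 826 / 3130 = 65.82 L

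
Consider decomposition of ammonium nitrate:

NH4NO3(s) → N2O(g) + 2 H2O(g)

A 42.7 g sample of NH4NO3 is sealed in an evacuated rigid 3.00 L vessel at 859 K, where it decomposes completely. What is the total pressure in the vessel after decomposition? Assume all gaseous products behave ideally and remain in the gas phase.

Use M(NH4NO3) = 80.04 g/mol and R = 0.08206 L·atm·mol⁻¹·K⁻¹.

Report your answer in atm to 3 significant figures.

n(NH4NO3) = 42.7 / 80.04 = 0.5335 mol
n(gas produced) = (3/1) × 0.5335 = 1.600 mol
P = nRT/V = 1.600 × 0.08206 × 859 / 3.00 = 37.59 atm

37.6 atm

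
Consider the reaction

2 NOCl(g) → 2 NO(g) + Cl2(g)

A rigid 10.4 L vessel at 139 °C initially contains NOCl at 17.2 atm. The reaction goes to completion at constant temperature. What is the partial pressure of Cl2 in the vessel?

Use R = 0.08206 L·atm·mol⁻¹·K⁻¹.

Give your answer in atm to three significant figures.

8.60 atm

n(NOCl)₀ = PV/RT = (17.2 × 10.4) / (0.08206 × 412.15) = 5.289 mol
n(Cl2) = (1/2) × 5.289 = 2.644 mol
P(Cl2) = nRT/V = 2.644 × 0.08206 × 412.15 / 10.4 = 8.598 atm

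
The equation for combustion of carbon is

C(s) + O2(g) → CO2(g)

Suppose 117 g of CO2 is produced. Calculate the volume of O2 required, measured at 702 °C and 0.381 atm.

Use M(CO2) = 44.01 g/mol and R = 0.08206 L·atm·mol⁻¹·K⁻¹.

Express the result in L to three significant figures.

558 L

n(CO2) = 117.0 / 44.01 = 2.658 mol
n(O2) = (1/1) × 2.658 = 2.658 mol
V = nRT/P = 2.658 × 0.08206 × 975.15 / 0.381 = 558.3 L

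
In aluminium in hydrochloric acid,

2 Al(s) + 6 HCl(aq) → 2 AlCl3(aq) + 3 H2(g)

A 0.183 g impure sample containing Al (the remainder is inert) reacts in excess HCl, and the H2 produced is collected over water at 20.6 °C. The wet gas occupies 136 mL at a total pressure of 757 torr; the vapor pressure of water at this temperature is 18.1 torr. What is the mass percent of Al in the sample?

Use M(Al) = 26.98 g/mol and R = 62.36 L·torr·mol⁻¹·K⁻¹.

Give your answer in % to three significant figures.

P(H2) = 757 − 18.1 = 738.9 torr
n(H2) = PV/RT = (738.9 × 0.1360) / (62.36 × 293.75) = 0.005486 mol
n(Al) = (2/3) × 0.005486 = 0.003657 mol
m(Al) = 0.003657 × 26.98 = 0.09867 g
%Al = 0.09867 / 0.183 × 100 = 53.92%

53.9 %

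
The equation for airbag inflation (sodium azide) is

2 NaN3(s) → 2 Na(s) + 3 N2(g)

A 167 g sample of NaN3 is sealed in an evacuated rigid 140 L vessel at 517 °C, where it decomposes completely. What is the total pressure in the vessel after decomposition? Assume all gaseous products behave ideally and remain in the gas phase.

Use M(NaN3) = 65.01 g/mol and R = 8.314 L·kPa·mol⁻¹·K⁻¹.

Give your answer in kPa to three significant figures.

181 kPa

n(NaN3) = 167 / 65.01 = 2.569 mol
n(gas produced) = (3/2) × 2.569 = 3.853 mol
P = nRT/V = 3.853 × 8.314 × 790.15 / 140 = 180.8 kPa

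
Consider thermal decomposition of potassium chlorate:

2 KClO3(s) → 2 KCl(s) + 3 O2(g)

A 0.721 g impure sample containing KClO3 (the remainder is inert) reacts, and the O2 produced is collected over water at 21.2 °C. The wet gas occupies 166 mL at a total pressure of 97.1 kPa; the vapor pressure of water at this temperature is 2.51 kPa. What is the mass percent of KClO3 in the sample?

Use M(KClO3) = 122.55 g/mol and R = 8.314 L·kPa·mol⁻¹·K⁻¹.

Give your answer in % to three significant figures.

72.7 %

P(O2) = 97.1 − 2.51 = 94.59 kPa
n(O2) = PV/RT = (94.59 × 0.1660) / (8.314 × 294.35) = 0.006416 mol
n(KClO3) = (2/3) × 0.006416 = 0.004277 mol
m(KClO3) = 0.004277 × 122.55 = 0.5241 g
%KClO3 = 0.5241 / 0.721 × 100 = 72.69%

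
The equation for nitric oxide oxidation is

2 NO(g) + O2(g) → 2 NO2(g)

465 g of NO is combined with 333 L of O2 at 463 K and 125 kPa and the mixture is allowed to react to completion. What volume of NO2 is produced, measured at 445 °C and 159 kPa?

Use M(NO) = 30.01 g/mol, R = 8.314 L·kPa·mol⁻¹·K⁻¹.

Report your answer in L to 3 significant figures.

582 L

n(NO) = 465 / 30.01 = 15.49 mol
n(O2) = PV/RT = (125 × 333) / (8.314 × 463) = 10.81 mol
For 15.49 mol NO, stoichiometry requires (1/2) × 15.49 = 7.745 mol O2; 10.81 mol is available, so NO is limiting.
n(NO2) = (2/2) × 15.49 = 15.49 mol
V(NO2) = nRT/P = 15.49 × 8.314 × 718.15 / 159 = 581.7 L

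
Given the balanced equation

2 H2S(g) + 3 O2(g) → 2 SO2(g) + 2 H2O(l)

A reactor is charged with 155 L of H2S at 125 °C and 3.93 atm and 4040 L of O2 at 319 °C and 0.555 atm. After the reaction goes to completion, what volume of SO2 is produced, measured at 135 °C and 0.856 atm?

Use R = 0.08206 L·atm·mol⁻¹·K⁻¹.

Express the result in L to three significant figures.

729 L

n(H2S) = PV/RT = (3.93 × 155) / (0.08206 × 398.15) = 18.64 mol
n(O2) = PV/RT = (0.555 × 4040) / (0.08206 × 592.15) = 46.14 mol
For 18.64 mol H2S, stoichiometry requires (3/2) × 18.64 = 27.96 mol O2; 46.14 mol is available, so H2S is limiting.
n(SO2) = (2/2) × 18.64 = 18.64 mol
V(SO2) = nRT/P = 18.64 × 0.08206 × 408.15 / 0.856 = 729.3 L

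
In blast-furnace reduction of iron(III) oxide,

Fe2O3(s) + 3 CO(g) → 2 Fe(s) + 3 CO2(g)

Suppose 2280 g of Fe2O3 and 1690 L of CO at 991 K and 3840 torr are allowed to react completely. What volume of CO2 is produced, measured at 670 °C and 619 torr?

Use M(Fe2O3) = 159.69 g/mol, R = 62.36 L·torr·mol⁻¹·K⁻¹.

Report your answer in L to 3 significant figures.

n(Fe2O3) = 2280 / 159.69 = 14.28 mol
n(CO) = PV/RT = (3840 × 1690) / (62.36 × 991) = 105.0 mol
For 14.28 mol Fe2O3, stoichiometry requires (3/1) × 14.28 = 42.84 mol CO; 105.0 mol is available, so Fe2O3 is limiting.
n(CO2) = (3/1) × 14.28 = 42.84 mol
V(CO2) = nRT/P = 42.84 × 62.36 × 943.15 / 619 = 4070 L

4070 L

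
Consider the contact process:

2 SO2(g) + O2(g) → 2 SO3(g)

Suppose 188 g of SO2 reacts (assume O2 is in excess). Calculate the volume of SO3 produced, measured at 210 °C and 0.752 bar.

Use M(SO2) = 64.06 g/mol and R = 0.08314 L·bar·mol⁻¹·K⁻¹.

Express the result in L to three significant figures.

157 L

n(SO2) = 188.0 / 64.06 = 2.935 mol
n(SO3) = (2/2) × 2.935 = 2.935 mol
V = nRT/P = 2.935 × 0.08314 × 483.15 / 0.752 = 156.8 L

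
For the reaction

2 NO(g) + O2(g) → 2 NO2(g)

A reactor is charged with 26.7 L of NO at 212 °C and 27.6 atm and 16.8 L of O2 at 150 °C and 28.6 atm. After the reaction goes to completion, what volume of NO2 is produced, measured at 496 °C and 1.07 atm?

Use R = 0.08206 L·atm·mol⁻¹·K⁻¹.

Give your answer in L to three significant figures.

n(NO) = PV/RT = (27.6 × 26.7) / (0.08206 × 485.15) = 18.51 mol
n(O2) = PV/RT = (28.6 × 16.8) / (0.08206 × 423.15) = 13.84 mol
For 18.51 mol NO, stoichiometry requires (1/2) × 18.51 = 9.255 mol O2; 13.84 mol is available, so NO is limiting.
n(NO2) = (2/2) × 18.51 = 18.51 mol
V(NO2) = nRT/P = 18.51 × 0.08206 × 769.15 / 1.07 = 1092 L

1090 L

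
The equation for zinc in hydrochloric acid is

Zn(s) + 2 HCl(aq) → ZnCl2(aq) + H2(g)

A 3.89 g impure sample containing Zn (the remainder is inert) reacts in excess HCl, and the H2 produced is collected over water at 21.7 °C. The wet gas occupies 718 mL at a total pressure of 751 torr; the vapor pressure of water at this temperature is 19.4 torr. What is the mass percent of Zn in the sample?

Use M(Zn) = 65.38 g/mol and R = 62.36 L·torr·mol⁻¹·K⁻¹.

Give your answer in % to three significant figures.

P(H2) = 751 − 19.4 = 731.6 torr
n(H2) = PV/RT = (731.6 × 0.7180) / (62.36 × 294.85) = 0.02857 mol
n(Zn) = (1/1) × 0.02857 = 0.02857 mol
m(Zn) = 0.02857 × 65.38 = 1.868 g
%Zn = 1.868 / 3.89 × 100 = 48.02%

48.0 %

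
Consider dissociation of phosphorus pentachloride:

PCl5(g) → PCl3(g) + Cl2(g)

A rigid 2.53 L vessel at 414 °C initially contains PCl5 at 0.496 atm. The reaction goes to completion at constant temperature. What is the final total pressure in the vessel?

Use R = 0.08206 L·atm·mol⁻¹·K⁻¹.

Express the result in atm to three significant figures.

0.992 atm

Since T and V are fixed, P_final/P_initial = n_final/n_initial = 2/1.
P_final = (2/1) × 0.496 = 0.9920 atm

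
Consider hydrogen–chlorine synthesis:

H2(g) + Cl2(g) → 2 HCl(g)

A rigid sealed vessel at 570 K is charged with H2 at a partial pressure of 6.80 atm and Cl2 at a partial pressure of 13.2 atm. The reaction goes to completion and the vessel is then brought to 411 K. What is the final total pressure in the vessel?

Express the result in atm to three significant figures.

Because the vessel is rigid and T is held at 570 K, work the stoichiometry in partial pressures (P_i = n_iRT/V).
P(Cl2) required for 6.80 atm of H2 = (1/1) × 6.80 = 6.800 atm; available 13.2 atm, so H2 is limiting.
P(Cl2) remaining = 13.2 − (1/1) × 6.80 = 6.400 atm
P(gaseous products) = (2)/1 × 6.80 = 13.60 atm
P_total at 570 K = 6.400 + 13.60 = 20.00 atm
Scaling to 411 K: P = 20.00 × 411/570 = 14.42 atm

14.4 atm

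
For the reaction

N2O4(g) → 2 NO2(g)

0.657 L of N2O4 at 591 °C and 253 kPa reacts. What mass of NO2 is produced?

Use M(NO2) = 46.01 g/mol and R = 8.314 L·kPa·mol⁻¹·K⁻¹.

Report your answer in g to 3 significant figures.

2.13 g

n(N2O4) = PV/RT = (253 × 0.657) / (8.314 × 864.15) = 0.02314 mol
n(NO2) = (2/1) × 0.02314 = 0.04628 mol
m(NO2) = 0.04628 × 46.01 = 2.129 g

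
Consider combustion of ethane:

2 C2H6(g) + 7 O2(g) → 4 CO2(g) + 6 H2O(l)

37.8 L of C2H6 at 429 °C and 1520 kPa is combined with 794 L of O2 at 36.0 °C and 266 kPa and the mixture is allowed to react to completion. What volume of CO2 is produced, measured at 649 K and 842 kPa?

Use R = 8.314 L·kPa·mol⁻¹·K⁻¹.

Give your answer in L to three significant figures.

126 L

n(C2H6) = PV/RT = (1520 × 37.8) / (8.314 × 702.15) = 9.842 mol
n(O2) = PV/RT = (266 × 794) / (8.314 × 309.15) = 82.17 mol
For 9.842 mol C2H6, stoichiometry requires (7/2) × 9.842 = 34.45 mol O2; 82.17 mol is available, so C2H6 is limiting.
n(CO2) = (4/2) × 9.842 = 19.68 mol
V(CO2) = nRT/P = 19.68 × 8.314 × 649 / 842 = 126.1 L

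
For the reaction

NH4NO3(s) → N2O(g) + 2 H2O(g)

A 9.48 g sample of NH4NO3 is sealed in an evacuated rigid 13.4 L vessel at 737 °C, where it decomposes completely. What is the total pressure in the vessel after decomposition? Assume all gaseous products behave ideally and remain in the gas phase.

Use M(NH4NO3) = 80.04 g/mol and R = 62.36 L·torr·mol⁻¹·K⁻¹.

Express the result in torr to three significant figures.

n(NH4NO3) = 9.48 / 80.04 = 0.1184 mol
n(gas produced) = (3/1) × 0.1184 = 0.3552 mol
P = nRT/V = 0.3552 × 62.36 × 1010.15 / 13.4 = 1670 torr

1670 torr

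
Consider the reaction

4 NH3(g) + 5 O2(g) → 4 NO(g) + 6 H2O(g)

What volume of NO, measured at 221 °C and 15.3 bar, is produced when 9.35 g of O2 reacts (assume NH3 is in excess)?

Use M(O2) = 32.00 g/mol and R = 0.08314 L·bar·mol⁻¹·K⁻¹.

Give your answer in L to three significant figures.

n(O2) = 9.350 / 32.00 = 0.2922 mol
n(NO) = (4/5) × 0.2922 = 0.2338 mol
V = nRT/P = 0.2338 × 0.08314 × 494.15 / 15.3 = 0.6278 L

0.628 L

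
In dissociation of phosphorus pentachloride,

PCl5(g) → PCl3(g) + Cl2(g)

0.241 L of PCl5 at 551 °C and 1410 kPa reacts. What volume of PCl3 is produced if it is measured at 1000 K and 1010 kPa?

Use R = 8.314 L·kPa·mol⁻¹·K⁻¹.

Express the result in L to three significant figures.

n(PCl5) = PV/RT = (1410 × 0.241) / (8.314 × 824.15) = 0.04959 mol
n(PCl3) = (1/1) × 0.04959 = 0.04959 mol
V = nRT/P = 0.04959 × 8.314 × 1000 / 1010 = 0.4082 L

0.408 L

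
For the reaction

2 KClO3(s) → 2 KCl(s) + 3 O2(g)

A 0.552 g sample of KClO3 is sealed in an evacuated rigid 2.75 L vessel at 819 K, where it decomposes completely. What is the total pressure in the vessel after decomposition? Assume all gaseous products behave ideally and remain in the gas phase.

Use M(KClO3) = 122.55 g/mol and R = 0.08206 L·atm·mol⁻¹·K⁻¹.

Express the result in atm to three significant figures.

0.165 atm

n(KClO3) = 0.552 / 122.55 = 0.004504 mol
n(gas produced) = (3/2) × 0.004504 = 0.006756 mol
P = nRT/V = 0.006756 × 0.08206 × 819 / 2.75 = 0.1651 atm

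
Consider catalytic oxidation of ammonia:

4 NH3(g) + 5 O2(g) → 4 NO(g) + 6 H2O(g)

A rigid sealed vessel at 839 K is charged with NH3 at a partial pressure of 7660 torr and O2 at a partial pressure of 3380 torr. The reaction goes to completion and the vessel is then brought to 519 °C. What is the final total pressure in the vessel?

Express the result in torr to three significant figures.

At constant V, partial pressures at 839 K are proportional to moles, so apply stoichiometry directly to pressures.
P(O2) required for 7660 torr of NH3 = (5/4) × 7660 = 9575 torr; available 3380 torr, so O2 is limiting.
P(NH3) remaining = 7660 − (4/5) × 3380 = 4956 torr
P(gaseous products) = (4+6)/5 × 3380 = 6760 torr
P_total at 839 K = 4956 + 6760 = 11720 torr
Scaling to 519 °C: P = 11720 × 792.15/839 = 11070 torr

11100 torr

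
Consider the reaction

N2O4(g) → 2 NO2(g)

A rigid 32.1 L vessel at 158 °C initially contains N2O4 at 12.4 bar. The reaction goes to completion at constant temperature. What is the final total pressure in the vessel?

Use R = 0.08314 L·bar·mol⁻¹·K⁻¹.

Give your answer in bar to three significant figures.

24.8 bar

Since T and V are fixed, P_final/P_initial = n_final/n_initial = 2/1.
P_final = (2/1) × 12.4 = 24.80 bar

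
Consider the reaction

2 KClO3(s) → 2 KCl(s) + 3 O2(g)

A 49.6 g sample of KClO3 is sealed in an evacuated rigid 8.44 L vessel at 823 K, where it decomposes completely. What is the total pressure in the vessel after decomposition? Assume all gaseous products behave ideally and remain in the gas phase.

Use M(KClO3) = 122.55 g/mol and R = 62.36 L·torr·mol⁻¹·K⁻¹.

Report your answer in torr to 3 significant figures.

n(KClO3) = 49.6 / 122.55 = 0.4047 mol
n(gas produced) = (3/2) × 0.4047 = 0.6070 mol
P = nRT/V = 0.6070 × 62.36 × 823 / 8.44 = 3691 torr

3690 torr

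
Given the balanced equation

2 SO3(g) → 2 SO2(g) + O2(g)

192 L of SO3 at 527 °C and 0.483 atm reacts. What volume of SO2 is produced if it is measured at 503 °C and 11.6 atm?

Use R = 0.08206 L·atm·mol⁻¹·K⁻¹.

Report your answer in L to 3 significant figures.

n(SO3) = PV/RT = (0.483 × 192) / (0.08206 × 800.15) = 1.412 mol
n(SO2) = (2/2) × 1.412 = 1.412 mol
V = nRT/P = 1.412 × 0.08206 × 776.15 / 11.6 = 7.753 L

7.75 L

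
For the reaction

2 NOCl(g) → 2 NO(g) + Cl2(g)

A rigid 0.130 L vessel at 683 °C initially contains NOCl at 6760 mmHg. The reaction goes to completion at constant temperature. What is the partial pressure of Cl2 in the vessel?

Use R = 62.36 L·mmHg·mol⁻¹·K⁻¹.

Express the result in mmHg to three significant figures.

n(NOCl)₀ = PV/RT = (6760 × 0.130) / (62.36 × 956.15) = 0.01474 mol
n(Cl2) = (1/2) × 0.01474 = 0.007370 mol
P(Cl2) = nRT/V = 0.007370 × 62.36 × 956.15 / 0.130 = 3380 mmHg

3380 mmHg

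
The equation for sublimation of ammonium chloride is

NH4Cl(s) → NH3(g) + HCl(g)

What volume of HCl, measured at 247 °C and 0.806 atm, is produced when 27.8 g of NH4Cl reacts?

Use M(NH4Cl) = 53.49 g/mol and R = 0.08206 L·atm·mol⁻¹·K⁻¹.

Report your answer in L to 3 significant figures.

n(NH4Cl) = 27.80 / 53.49 = 0.5197 mol
n(HCl) = (1/1) × 0.5197 = 0.5197 mol
V = nRT/P = 0.5197 × 0.08206 × 520.15 / 0.806 = 27.52 L

27.5 L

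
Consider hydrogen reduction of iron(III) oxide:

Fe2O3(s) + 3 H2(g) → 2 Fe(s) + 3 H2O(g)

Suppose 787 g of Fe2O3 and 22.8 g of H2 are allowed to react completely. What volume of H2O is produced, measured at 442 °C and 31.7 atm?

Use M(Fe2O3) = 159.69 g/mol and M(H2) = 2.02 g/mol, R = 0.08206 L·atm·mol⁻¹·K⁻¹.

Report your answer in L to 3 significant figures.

n(Fe2O3) = 787 / 159.69 = 4.928 mol
n(H2) = 22.8 / 2.02 = 11.29 mol
For 4.928 mol Fe2O3, stoichiometry requires (3/1) × 4.928 = 14.78 mol H2; 11.29 mol is available, so H2 is limiting.
n(H2O) = (3/3) × 11.29 = 11.29 mol
V(H2O) = nRT/P = 11.29 × 0.08206 × 715.15 / 31.7 = 20.90 L

20.9 L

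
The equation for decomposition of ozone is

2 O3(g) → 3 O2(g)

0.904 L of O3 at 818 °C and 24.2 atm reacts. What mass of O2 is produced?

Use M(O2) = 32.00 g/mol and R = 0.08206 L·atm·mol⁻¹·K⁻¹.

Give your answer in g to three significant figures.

11.7 g

n(O3) = PV/RT = (24.2 × 0.904) / (0.08206 × 1091.15) = 0.2443 mol
n(O2) = (3/2) × 0.2443 = 0.3664 mol
m(O2) = 0.3664 × 32.00 = 11.72 g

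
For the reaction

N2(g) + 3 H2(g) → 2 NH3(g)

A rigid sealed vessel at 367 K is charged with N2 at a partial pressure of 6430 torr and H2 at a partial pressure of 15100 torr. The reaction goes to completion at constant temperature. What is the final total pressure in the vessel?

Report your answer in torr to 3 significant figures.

11500 torr

At constant V, partial pressures at 367 K are proportional to moles, so apply stoichiometry directly to pressures.
P(H2) required for 6430 torr of N2 = (3/1) × 6430 = 19290 torr; available 15100 torr, so H2 is limiting.
P(N2) remaining = 6430 − (1/3) × 15100 = 1397 torr
P(gaseous products) = (2)/3 × 15100 = 10070 torr
P_total at 367 K = 1397 + 10070 = 11470 torr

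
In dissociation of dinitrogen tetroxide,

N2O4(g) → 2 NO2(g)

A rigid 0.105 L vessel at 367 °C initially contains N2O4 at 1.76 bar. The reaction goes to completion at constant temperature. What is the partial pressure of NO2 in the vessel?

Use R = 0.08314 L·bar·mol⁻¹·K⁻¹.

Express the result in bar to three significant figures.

3.52 bar

n(N2O4)₀ = PV/RT = (1.76 × 0.105) / (0.08314 × 640.15) = 0.003472 mol
n(NO2) = (2/1) × 0.003472 = 0.006944 mol
P(NO2) = nRT/V = 0.006944 × 0.08314 × 640.15 / 0.105 = 3.520 bar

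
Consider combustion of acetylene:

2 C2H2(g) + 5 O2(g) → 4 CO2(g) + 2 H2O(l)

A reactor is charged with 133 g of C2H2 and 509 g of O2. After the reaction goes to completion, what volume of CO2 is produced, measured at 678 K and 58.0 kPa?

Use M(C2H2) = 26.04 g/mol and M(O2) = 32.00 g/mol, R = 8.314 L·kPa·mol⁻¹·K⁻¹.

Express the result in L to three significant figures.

n(C2H2) = 133 / 26.04 = 5.108 mol
n(O2) = 509 / 32.00 = 15.91 mol
For 5.108 mol C2H2, stoichiometry requires (5/2) × 5.108 = 12.77 mol O2; 15.91 mol is available, so C2H2 is limiting.
n(CO2) = (4/2) × 5.108 = 10.22 mol
V(CO2) = nRT/P = 10.22 × 8.314 × 678 / 58.0 = 993.3 L

993 L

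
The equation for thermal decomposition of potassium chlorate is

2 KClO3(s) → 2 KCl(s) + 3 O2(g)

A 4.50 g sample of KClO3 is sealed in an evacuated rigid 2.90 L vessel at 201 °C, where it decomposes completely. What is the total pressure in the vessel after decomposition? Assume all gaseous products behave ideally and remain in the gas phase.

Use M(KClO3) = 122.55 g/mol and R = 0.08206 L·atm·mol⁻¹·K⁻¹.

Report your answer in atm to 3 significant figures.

n(KClO3) = 4.50 / 122.55 = 0.03672 mol
n(gas produced) = (3/2) × 0.03672 = 0.05508 mol
P = nRT/V = 0.05508 × 0.08206 × 474.15 / 2.90 = 0.7390 atm

0.739 atm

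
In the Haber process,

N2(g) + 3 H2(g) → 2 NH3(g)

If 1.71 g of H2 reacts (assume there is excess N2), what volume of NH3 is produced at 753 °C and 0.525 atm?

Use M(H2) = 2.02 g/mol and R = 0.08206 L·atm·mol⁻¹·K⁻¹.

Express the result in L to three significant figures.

n(H2) = 1.710 / 2.02 = 0.8465 mol
n(NH3) = (2/3) × 0.8465 = 0.5643 mol
V = nRT/P = 0.5643 × 0.08206 × 1026.15 / 0.525 = 90.51 L

90.5 L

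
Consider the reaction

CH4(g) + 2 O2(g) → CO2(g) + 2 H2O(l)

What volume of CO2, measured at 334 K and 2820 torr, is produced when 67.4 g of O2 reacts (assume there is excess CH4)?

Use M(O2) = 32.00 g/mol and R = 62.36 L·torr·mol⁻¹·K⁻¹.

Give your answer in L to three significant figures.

7.78 L

n(O2) = 67.40 / 32.00 = 2.106 mol
n(CO2) = (1/2) × 2.106 = 1.053 mol
V = nRT/P = 1.053 × 62.36 × 334 / 2820 = 7.777 L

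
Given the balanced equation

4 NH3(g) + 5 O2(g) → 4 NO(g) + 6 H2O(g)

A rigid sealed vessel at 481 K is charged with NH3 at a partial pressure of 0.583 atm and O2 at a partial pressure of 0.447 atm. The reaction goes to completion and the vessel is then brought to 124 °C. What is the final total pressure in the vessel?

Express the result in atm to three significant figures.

0.924 atm

With V and T fixed, P_i ∝ n_i, so the mole ratios apply directly to partial pressures at 481 K.
P(O2) required for 0.583 atm of NH3 = (5/4) × 0.583 = 0.7288 atm; available 0.447 atm, so O2 is limiting.
P(NH3) remaining = 0.583 − (4/5) × 0.447 = 0.2254 atm
P(gaseous products) = (4+6)/5 × 0.447 = 0.8940 atm
P_total at 481 K = 0.2254 + 0.8940 = 1.119 atm
Scaling to 124 °C: P = 1.119 × 397.15/481 = 0.9239 atm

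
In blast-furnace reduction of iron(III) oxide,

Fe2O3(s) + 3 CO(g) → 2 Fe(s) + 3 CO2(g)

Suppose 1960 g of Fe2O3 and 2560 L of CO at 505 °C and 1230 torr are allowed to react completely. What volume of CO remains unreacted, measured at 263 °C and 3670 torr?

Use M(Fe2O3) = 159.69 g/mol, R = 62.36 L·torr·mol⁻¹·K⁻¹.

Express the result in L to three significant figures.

256 L

n(Fe2O3) = 1960 / 159.69 = 12.27 mol
n(CO) = PV/RT = (1230 × 2560) / (62.36 × 778.15) = 64.89 mol
For 12.27 mol Fe2O3, stoichiometry requires (3/1) × 12.27 = 36.81 mol CO; 64.89 mol is available, so Fe2O3 is limiting.
n(CO) consumed = (3/1) × 12.27 = 36.81 mol; remaining = 64.89 − 36.81 = 28.08 mol
V(CO) = nRT/P = 28.08 × 62.36 × 536.15 / 3670 = 255.8 L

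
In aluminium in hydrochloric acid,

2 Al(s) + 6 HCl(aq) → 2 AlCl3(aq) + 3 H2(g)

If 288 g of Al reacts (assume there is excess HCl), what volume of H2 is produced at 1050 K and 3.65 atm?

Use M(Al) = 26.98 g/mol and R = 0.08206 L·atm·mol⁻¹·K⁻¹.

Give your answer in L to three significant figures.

n(Al) = 288.0 / 26.98 = 10.67 mol
n(H2) = (3/2) × 10.67 = 16.00 mol
V = nRT/P = 16.00 × 0.08206 × 1050 / 3.65 = 377.7 L

378 L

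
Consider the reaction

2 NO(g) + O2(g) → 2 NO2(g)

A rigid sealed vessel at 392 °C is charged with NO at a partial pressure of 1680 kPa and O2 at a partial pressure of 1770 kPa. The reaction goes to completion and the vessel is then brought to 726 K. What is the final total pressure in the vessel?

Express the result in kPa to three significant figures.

2850 kPa

At constant V, partial pressures at 392 °C are proportional to moles, so apply stoichiometry directly to pressures.
P(O2) required for 1680 kPa of NO = (1/2) × 1680 = 840.0 kPa; available 1770 kPa, so NO is limiting.
P(O2) remaining = 1770 − (1/2) × 1680 = 930.0 kPa
P(gaseous products) = (2)/2 × 1680 = 1680 kPa
P_total at 392 °C = 930.0 + 1680 = 2610 kPa
Scaling to 726 K: P = 2610 × 726/665.15 = 2849 kPa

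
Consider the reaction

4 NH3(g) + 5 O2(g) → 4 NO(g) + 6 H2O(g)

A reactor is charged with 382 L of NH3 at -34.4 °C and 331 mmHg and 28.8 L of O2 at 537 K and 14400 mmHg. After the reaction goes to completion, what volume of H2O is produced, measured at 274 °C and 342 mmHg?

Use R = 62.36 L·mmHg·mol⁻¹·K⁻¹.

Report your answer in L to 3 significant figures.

n(NH3) = PV/RT = (331 × 382) / (62.36 × 238.75) = 8.493 mol
n(O2) = PV/RT = (14400 × 28.8) / (62.36 × 537) = 12.38 mol
For 8.493 mol NH3, stoichiometry requires (5/4) × 8.493 = 10.62 mol O2; 12.38 mol is available, so NH3 is limiting.
n(H2O) = (6/4) × 8.493 = 12.74 mol
V(H2O) = nRT/P = 12.74 × 62.36 × 547.15 / 342 = 1271 L

1270 L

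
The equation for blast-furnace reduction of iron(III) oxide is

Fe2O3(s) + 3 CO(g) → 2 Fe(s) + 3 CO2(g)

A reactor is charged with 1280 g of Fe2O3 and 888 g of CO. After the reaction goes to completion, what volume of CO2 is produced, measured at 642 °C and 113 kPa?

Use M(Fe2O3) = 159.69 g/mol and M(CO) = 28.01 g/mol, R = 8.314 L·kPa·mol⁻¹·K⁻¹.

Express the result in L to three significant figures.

1620 L

n(Fe2O3) = 1280 / 159.69 = 8.016 mol
n(CO) = 888 / 28.01 = 31.70 mol
For 8.016 mol Fe2O3, stoichiometry requires (3/1) × 8.016 = 24.05 mol CO; 31.70 mol is available, so Fe2O3 is limiting.
n(CO2) = (3/1) × 8.016 = 24.05 mol
V(CO2) = nRT/P = 24.05 × 8.314 × 915.15 / 113 = 1619 L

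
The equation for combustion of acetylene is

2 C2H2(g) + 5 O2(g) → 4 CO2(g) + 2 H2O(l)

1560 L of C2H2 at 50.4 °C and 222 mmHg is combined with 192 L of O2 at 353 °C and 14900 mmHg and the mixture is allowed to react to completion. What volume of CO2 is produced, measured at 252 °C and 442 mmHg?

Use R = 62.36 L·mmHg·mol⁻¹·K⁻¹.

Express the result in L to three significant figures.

2540 L

n(C2H2) = PV/RT = (222 × 1560) / (62.36 × 323.55) = 17.16 mol
n(O2) = PV/RT = (14900 × 192) / (62.36 × 626.15) = 73.27 mol
For 17.16 mol C2H2, stoichiometry requires (5/2) × 17.16 = 42.90 mol O2; 73.27 mol is available, so C2H2 is limiting.
n(CO2) = (4/2) × 17.16 = 34.32 mol
V(CO2) = nRT/P = 34.32 × 62.36 × 525.15 / 442 = 2543 L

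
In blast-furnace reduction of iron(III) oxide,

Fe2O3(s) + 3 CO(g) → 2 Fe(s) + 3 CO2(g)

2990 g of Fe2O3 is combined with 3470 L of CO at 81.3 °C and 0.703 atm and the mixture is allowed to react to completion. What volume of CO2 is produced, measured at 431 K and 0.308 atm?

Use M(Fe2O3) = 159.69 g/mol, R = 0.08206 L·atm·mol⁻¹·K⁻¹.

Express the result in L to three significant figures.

6450 L

n(Fe2O3) = 2990 / 159.69 = 18.72 mol
n(CO) = PV/RT = (0.703 × 3470) / (0.08206 × 354.45) = 83.87 mol
For 18.72 mol Fe2O3, stoichiometry requires (3/1) × 18.72 = 56.16 mol CO; 83.87 mol is available, so Fe2O3 is limiting.
n(CO2) = (3/1) × 18.72 = 56.16 mol
V(CO2) = nRT/P = 56.16 × 0.08206 × 431 / 0.308 = 6449 L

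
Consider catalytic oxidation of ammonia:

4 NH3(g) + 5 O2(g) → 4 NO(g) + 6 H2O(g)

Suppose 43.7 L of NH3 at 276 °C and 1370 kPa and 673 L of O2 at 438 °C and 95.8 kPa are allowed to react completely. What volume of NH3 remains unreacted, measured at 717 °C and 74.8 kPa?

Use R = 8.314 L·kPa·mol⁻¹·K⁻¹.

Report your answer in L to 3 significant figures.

n(NH3) = PV/RT = (1370 × 43.7) / (8.314 × 549.15) = 13.11 mol
n(O2) = PV/RT = (95.8 × 673) / (8.314 × 711.15) = 10.90 mol
For 13.11 mol NH3, stoichiometry requires (5/4) × 13.11 = 16.39 mol O2; 10.90 mol is available, so O2 is limiting.
n(NH3) consumed = (4/5) × 10.90 = 8.720 mol; remaining = 13.11 − 8.720 = 4.390 mol
V(NH3) = nRT/P = 4.390 × 8.314 × 990.15 / 74.8 = 483.1 L

483 L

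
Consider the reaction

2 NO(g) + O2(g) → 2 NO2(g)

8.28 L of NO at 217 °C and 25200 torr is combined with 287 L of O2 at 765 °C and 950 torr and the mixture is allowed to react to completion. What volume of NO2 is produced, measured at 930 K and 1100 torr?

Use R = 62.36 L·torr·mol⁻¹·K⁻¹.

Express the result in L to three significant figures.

n(NO) = PV/RT = (25200 × 8.28) / (62.36 × 490.15) = 6.826 mol
n(O2) = PV/RT = (950 × 287) / (62.36 × 1038.15) = 4.212 mol
For 6.826 mol NO, stoichiometry requires (1/2) × 6.826 = 3.413 mol O2; 4.212 mol is available, so NO is limiting.
n(NO2) = (2/2) × 6.826 = 6.826 mol
V(NO2) = nRT/P = 6.826 × 62.36 × 930 / 1100 = 359.9 L

360 L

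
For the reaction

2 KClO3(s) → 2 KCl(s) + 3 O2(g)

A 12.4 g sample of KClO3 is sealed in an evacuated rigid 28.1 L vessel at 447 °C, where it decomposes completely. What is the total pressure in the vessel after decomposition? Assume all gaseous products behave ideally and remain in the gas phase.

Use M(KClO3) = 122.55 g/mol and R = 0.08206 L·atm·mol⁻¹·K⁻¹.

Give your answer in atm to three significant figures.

n(KClO3) = 12.4 / 122.55 = 0.1012 mol
n(gas produced) = (3/2) × 0.1012 = 0.1518 mol
P = nRT/V = 0.1518 × 0.08206 × 720.15 / 28.1 = 0.3192 atm

0.319 atm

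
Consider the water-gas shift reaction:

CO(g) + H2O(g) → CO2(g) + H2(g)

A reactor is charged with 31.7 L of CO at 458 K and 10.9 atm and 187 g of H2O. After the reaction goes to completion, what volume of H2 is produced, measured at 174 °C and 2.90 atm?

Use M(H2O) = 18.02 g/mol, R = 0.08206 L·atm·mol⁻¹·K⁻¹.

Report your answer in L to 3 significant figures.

n(CO) = PV/RT = (10.9 × 31.7) / (0.08206 × 458) = 9.194 mol
n(H2O) = 187 / 18.02 = 10.38 mol
For 9.194 mol CO, stoichiometry requires (1/1) × 9.194 = 9.194 mol H2O; 10.38 mol is available, so CO is limiting.
n(H2) = (1/1) × 9.194 = 9.194 mol
V(H2) = nRT/P = 9.194 × 0.08206 × 447.15 / 2.90 = 116.3 L

116 L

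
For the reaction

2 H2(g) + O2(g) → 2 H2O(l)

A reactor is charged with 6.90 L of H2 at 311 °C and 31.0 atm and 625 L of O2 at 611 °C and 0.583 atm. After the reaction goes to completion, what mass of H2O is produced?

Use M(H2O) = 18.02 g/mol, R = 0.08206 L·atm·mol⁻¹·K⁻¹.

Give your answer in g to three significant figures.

n(H2) = PV/RT = (31.0 × 6.90) / (0.08206 × 584.15) = 4.462 mol
n(O2) = PV/RT = (0.583 × 625) / (0.08206 × 884.15) = 5.022 mol
For 4.462 mol H2, stoichiometry requires (1/2) × 4.462 = 2.231 mol O2; 5.022 mol is available, so H2 is limiting.
n(H2O) = (2/2) × 4.462 = 4.462 mol
m(H2O) = 4.462 × 18.02 = 80.41 g

80.4 g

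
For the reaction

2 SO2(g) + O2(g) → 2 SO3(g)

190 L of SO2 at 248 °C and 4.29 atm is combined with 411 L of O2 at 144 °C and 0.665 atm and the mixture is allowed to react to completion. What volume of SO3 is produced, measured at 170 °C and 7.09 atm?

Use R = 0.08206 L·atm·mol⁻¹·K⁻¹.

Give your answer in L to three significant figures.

81.9 L

n(SO2) = PV/RT = (4.29 × 190) / (0.08206 × 521.15) = 19.06 mol
n(O2) = PV/RT = (0.665 × 411) / (0.08206 × 417.15) = 7.984 mol
For 19.06 mol SO2, stoichiometry requires (1/2) × 19.06 = 9.530 mol O2; 7.984 mol is available, so O2 is limiting.
n(SO3) = (2/1) × 7.984 = 15.97 mol
V(SO3) = nRT/P = 15.97 × 0.08206 × 443.15 / 7.09 = 81.91 L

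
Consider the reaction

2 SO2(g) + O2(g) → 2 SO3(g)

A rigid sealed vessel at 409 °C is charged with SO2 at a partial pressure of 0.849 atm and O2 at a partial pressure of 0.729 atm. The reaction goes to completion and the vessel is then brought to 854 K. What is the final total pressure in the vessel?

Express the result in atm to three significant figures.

With V and T fixed, P_i ∝ n_i, so the mole ratios apply directly to partial pressures at 409 °C.
P(O2) required for 0.849 atm of SO2 = (1/2) × 0.849 = 0.4245 atm; available 0.729 atm, so SO2 is limiting.
P(O2) remaining = 0.729 − (1/2) × 0.849 = 0.3045 atm
P(gaseous products) = (2)/2 × 0.849 = 0.8490 atm
P_total at 409 °C = 0.3045 + 0.8490 = 1.153 atm
Scaling to 854 K: P = 1.153 × 854/682.15 = 1.443 atm

1.44 atm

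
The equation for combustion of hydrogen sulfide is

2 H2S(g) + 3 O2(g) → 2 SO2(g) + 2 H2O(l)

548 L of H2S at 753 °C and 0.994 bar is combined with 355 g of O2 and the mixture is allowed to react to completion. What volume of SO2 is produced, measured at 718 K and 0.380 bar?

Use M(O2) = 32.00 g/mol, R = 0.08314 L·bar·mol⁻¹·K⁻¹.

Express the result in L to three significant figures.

1000 L

n(H2S) = PV/RT = (0.994 × 548) / (0.08314 × 1026.15) = 6.385 mol
n(O2) = 355 / 32.00 = 11.09 mol
For 6.385 mol H2S, stoichiometry requires (3/2) × 6.385 = 9.578 mol O2; 11.09 mol is available, so H2S is limiting.
n(SO2) = (2/2) × 6.385 = 6.385 mol
V(SO2) = nRT/P = 6.385 × 0.08314 × 718 / 0.380 = 1003 L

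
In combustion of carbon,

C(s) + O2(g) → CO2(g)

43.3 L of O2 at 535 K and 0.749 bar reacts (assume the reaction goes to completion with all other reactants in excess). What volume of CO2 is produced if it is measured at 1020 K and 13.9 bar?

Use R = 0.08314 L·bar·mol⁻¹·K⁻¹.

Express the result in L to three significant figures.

4.45 L

n(O2) = PV/RT = (0.749 × 43.3) / (0.08314 × 535) = 0.7291 mol
n(CO2) = (1/1) × 0.7291 = 0.7291 mol
V = nRT/P = 0.7291 × 0.08314 × 1020 / 13.9 = 4.448 L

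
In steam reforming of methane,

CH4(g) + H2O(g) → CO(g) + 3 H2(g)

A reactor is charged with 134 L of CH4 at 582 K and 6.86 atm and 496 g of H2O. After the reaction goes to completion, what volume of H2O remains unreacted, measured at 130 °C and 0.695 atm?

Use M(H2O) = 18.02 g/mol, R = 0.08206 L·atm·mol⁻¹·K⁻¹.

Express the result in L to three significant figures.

394 L

n(CH4) = PV/RT = (6.86 × 134) / (0.08206 × 582) = 19.25 mol
n(H2O) = 496 / 18.02 = 27.52 mol
For 19.25 mol CH4, stoichiometry requires (1/1) × 19.25 = 19.25 mol H2O; 27.52 mol is available, so CH4 is limiting.
n(H2O) consumed = (1/1) × 19.25 = 19.25 mol; remaining = 27.52 − 19.25 = 8.270 mol
V(H2O) = nRT/P = 8.270 × 0.08206 × 403.15 / 0.695 = 393.7 L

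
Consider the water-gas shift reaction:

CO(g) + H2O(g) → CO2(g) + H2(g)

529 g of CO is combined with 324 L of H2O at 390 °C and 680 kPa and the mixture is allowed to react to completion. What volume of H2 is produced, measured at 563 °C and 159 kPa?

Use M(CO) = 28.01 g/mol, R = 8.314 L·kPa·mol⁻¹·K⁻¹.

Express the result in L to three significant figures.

n(CO) = 529 / 28.01 = 18.89 mol
n(H2O) = PV/RT = (680 × 324) / (8.314 × 663.15) = 39.96 mol
For 18.89 mol CO, stoichiometry requires (1/1) × 18.89 = 18.89 mol H2O; 39.96 mol is available, so CO is limiting.
n(H2) = (1/1) × 18.89 = 18.89 mol
V(H2) = nRT/P = 18.89 × 8.314 × 836.15 / 159 = 825.9 L

826 L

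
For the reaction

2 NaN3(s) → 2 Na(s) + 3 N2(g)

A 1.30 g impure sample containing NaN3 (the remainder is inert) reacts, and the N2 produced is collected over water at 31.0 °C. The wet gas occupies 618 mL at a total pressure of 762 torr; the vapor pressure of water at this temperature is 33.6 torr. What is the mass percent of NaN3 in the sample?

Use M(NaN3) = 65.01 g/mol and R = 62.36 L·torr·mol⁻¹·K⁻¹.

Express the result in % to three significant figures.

79.1 %

P(N2) = 762 − 33.6 = 728.4 torr
n(N2) = PV/RT = (728.4 × 0.6180) / (62.36 × 304.15) = 0.02373 mol
n(NaN3) = (2/3) × 0.02373 = 0.01582 mol
m(NaN3) = 0.01582 × 65.01 = 1.028 g
%NaN3 = 1.028 / 1.30 × 100 = 79.08%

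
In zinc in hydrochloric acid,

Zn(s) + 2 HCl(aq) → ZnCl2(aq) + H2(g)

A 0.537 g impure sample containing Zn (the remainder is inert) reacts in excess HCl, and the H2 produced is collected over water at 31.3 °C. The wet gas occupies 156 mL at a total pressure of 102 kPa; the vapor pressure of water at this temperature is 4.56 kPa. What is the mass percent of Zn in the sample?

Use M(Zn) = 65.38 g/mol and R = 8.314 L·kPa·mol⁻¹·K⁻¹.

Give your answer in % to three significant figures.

P(H2) = 102 − 4.56 = 97.44 kPa
n(H2) = PV/RT = (97.44 × 0.1560) / (8.314 × 304.45) = 0.006005 mol
n(Zn) = (1/1) × 0.006005 = 0.006005 mol
m(Zn) = 0.006005 × 65.38 = 0.3926 g
%Zn = 0.3926 / 0.537 × 100 = 73.11%

73.1 %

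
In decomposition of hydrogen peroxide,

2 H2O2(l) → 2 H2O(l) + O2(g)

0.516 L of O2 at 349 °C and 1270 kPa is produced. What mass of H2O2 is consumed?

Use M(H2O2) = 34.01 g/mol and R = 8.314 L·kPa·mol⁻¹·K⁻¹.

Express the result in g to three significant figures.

n(O2) = PV/RT = (1270 × 0.516) / (8.314 × 622.15) = 0.1267 mol
n(H2O2) = (2/1) × 0.1267 = 0.2534 mol
m(H2O2) = 0.2534 × 34.01 = 8.618 g

8.62 g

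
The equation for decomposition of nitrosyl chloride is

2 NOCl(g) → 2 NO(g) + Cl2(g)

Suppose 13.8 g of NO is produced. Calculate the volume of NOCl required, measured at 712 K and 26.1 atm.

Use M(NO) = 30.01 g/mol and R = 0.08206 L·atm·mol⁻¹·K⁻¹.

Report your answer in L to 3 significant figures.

1.03 L

n(NO) = 13.80 / 30.01 = 0.4598 mol
n(NOCl) = (2/2) × 0.4598 = 0.4598 mol
V = nRT/P = 0.4598 × 0.08206 × 712 / 26.1 = 1.029 L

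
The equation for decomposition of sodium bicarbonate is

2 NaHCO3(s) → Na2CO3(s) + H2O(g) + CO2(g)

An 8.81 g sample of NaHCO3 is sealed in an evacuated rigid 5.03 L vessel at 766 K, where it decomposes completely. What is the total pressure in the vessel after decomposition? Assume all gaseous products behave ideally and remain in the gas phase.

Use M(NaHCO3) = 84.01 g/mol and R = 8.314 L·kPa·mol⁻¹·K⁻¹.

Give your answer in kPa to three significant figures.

n(NaHCO3) = 8.81 / 84.01 = 0.1049 mol
n(gas produced) = (2/2) × 0.1049 = 0.1049 mol
P = nRT/V = 0.1049 × 8.314 × 766 / 5.03 = 132.8 kPa

133 kPa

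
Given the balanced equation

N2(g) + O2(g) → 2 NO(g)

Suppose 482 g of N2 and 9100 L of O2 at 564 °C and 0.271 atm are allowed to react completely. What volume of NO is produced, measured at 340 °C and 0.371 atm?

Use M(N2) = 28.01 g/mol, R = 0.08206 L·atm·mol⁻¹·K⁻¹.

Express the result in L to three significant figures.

n(N2) = 482 / 28.01 = 17.21 mol
n(O2) = PV/RT = (0.271 × 9100) / (0.08206 × 837.15) = 35.90 mol
For 17.21 mol N2, stoichiometry requires (1/1) × 17.21 = 17.21 mol O2; 35.90 mol is available, so N2 is limiting.
n(NO) = (2/1) × 17.21 = 34.42 mol
V(NO) = nRT/P = 34.42 × 0.08206 × 613.15 / 0.371 = 4668 L

4670 L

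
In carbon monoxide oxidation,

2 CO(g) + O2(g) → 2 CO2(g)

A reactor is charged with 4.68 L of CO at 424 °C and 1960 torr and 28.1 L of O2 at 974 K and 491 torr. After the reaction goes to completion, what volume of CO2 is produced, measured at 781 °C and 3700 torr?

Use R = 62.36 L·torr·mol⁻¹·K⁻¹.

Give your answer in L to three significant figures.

n(CO) = PV/RT = (1960 × 4.68) / (62.36 × 697.15) = 0.2110 mol
n(O2) = PV/RT = (491 × 28.1) / (62.36 × 974) = 0.2272 mol
For 0.2110 mol CO, stoichiometry requires (1/2) × 0.2110 = 0.1055 mol O2; 0.2272 mol is available, so CO is limiting.
n(CO2) = (2/2) × 0.2110 = 0.2110 mol
V(CO2) = nRT/P = 0.2110 × 62.36 × 1054.15 / 3700 = 3.749 L

3.75 L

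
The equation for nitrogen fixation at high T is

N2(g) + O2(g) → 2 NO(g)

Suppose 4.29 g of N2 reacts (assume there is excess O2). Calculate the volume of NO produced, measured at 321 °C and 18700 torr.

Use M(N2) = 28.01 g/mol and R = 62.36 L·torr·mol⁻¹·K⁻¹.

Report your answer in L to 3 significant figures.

0.607 L

n(N2) = 4.290 / 28.01 = 0.1532 mol
n(NO) = (2/1) × 0.1532 = 0.3064 mol
V = nRT/P = 0.3064 × 62.36 × 594.15 / 18700 = 0.6071 L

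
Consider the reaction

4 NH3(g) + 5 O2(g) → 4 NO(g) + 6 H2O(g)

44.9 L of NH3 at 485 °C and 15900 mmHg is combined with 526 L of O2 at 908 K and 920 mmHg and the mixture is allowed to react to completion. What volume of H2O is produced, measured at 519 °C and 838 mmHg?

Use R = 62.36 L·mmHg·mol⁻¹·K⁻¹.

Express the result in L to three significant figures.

n(NH3) = PV/RT = (15900 × 44.9) / (62.36 × 758.15) = 15.10 mol
n(O2) = PV/RT = (920 × 526) / (62.36 × 908) = 8.546 mol
For 15.10 mol NH3, stoichiometry requires (5/4) × 15.10 = 18.88 mol O2; 8.546 mol is available, so O2 is limiting.
n(H2O) = (6/5) × 8.546 = 10.26 mol
V(H2O) = nRT/P = 10.26 × 62.36 × 792.15 / 838 = 604.8 L

605 L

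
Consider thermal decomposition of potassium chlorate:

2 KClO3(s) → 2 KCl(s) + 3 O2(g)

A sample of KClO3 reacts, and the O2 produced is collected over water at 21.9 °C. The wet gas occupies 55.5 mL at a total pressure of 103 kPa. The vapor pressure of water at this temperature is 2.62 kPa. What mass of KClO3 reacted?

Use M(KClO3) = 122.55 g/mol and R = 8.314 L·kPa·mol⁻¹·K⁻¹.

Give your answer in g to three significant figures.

0.186 g

P(O2) = 103 − 2.62 = 100.4 kPa
n(O2) = PV/RT = (100.4 × 0.05550) / (8.314 × 295.05) = 0.002272 mol
n(KClO3) = (2/3) × 0.002272 = 0.001515 mol
m(KClO3) = 0.001515 × 122.55 = 0.1857 g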